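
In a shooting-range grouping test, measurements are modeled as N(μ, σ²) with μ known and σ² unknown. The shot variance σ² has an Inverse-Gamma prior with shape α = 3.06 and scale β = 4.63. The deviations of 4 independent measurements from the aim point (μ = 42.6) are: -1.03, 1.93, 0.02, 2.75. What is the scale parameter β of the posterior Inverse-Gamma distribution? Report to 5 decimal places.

10.80435

With known mean μ and an Inverse-Gamma(α, β) prior on σ², the Normal likelihood is conjugate: posterior is Inv-Gamma(α + n/2, β + Σ(xᵢ−μ)²/2).
Σ(xᵢ−μ)² = (-1.03)² + (1.93)² + (0.02)² + (2.75)² = 12.3487.
Posterior: Inv-Gamma(3.06 + 4/2, 4.63 + 12.3487/2) = Inv-Gamma(5.06, 10.80435).
Posterior β = 10.80435.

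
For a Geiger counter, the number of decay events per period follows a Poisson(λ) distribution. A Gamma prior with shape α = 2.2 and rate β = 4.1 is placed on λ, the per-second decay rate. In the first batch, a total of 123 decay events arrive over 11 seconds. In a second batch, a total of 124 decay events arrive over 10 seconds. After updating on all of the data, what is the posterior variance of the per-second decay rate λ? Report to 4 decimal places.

0.3955

With a Gamma(shape α, rate β) prior, the Poisson likelihood is conjugate: the posterior is Gamma(α + ΣXᵢ, β + n).
After batch 1: Gamma(α+S, β+n) = Gamma(2.2+123, 4.1+11) = Gamma(125.2, 15.1).
After batch 2: Gamma(α+S, β+n) = Gamma(125.2+124, 15.1+10) = Gamma(249.2, 25.1).
Var = α/β² = 249.2/25.1² = 0.3955.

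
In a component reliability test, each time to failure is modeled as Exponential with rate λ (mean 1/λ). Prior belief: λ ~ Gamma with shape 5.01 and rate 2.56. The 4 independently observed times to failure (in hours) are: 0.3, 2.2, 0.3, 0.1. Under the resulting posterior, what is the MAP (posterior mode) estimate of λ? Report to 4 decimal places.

With a Gamma(shape α, rate β) prior on the exponential rate λ, the posterior after n observations with total T = Σxᵢ is Gamma(α+n, β+T).
Sum of observations T = 2.9 hours; n = 4.
Posterior: Gamma(5.01+4, 2.56+2.9) = Gamma(9.01, 5.46).
Mode = (α−1)/β = 1.4670.

1.4670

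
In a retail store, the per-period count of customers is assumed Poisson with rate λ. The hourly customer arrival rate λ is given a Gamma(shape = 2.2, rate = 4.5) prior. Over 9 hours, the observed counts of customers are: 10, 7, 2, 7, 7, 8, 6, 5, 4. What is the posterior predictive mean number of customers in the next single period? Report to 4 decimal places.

4.3111

With a Gamma(shape α, rate β) prior, the Poisson likelihood is conjugate: the posterior is Gamma(α + ΣXᵢ, β + n).
Sum of counts S = 56 over n = 9 hours.
Posterior: Gamma(α+S, β+n) = Gamma(2.2+56, 4.5+9) = Gamma(58.2, 13.5).
The predictive distribution for one future period is NegBinom with mean α/β = 4.3111.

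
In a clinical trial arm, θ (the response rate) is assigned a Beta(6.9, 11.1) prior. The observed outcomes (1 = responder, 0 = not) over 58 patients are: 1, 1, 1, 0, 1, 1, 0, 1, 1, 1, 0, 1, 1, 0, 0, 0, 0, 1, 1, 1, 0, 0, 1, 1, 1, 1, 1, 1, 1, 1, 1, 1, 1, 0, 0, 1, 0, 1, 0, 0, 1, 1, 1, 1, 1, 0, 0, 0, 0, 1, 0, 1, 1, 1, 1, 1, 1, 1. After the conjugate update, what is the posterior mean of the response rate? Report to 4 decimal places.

0.6039

The Beta prior is conjugate to a Binomial/Bernoulli likelihood; the update adds successes to α and failures to β.
Posterior: Beta(α+k, β+n−k) = Beta(6.9+39, 11.1+19) = Beta(45.9, 30.1).
Posterior mean = α/(α+β) = 45.9/76.0 = 0.6039.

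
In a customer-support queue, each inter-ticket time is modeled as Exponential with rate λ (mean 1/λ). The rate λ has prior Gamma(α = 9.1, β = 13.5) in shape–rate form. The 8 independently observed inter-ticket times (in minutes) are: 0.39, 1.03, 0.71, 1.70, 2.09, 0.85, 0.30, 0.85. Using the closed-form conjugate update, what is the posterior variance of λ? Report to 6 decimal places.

With a Gamma(shape α, rate β) prior on the exponential rate λ, the posterior after n observations with total T = Σxᵢ is Gamma(α+n, β+T).
Sum of observations T = 7.92 minutes; n = 8.
Posterior: Gamma(9.1+8, 13.5+7.92) = Gamma(17.1, 21.42).
Var = α/β² = 0.037270.

0.037270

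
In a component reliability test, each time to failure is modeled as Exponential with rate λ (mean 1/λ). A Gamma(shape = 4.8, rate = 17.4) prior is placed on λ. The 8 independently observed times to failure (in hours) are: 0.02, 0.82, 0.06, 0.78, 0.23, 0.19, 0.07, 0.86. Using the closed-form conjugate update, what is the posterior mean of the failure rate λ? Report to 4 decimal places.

0.6265

With a Gamma(shape α, rate β) prior on the exponential rate λ, the posterior after n observations with total T = Σxᵢ is Gamma(α+n, β+T).
Sum of observations T = 3.03 hours; n = 8.
Posterior: Gamma(4.8+8, 17.4+3.03) = Gamma(12.8, 20.43).
Posterior mean of λ = α/β = 12.8/20.43 = 0.6265.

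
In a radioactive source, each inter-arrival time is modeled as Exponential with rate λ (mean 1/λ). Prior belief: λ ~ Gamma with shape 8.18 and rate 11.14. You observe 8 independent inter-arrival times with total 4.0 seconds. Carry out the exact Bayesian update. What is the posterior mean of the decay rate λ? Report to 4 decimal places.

With a Gamma(shape α, rate β) prior on the exponential rate λ, the posterior after n observations with total T = Σxᵢ is Gamma(α+n, β+T).
Posterior: Gamma(8.18+8, 11.14+4.0) = Gamma(16.18, 15.14).
Posterior mean of λ = α/β = 16.18/15.14 = 1.0687.

1.0687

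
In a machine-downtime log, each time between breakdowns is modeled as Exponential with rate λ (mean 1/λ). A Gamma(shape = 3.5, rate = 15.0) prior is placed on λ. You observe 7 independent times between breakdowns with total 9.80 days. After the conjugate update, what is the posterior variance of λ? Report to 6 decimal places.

0.017072

With a Gamma(shape α, rate β) prior on the exponential rate λ, the posterior after n observations with total T = Σxᵢ is Gamma(α+n, β+T).
Posterior: Gamma(3.5+7, 15.0+9.80) = Gamma(10.5, 24.80).
Var = α/β² = 0.017072.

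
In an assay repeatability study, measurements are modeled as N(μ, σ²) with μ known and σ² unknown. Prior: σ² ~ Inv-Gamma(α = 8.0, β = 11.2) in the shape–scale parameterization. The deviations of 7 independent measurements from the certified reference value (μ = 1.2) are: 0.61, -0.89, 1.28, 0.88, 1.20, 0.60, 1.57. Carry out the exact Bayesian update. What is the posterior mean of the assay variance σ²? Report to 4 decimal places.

With known mean μ and an Inverse-Gamma(α, β) prior on σ², the Normal likelihood is conjugate: posterior is Inv-Gamma(α + n/2, β + Σ(xᵢ−μ)²/2).
Σ(xᵢ−μ)² = (0.61)² + (-0.89)² + (1.28)² + (0.88)² + (1.20)² + (0.60)² + (1.57)² = 7.8419.
Posterior: Inv-Gamma(8.0 + 7/2, 11.2 + 7.8419/2) = Inv-Gamma(11.50, 15.12095).
E[σ²|data] = β/(α−1) = 15.12095/10.50 = 1.4401.

1.4401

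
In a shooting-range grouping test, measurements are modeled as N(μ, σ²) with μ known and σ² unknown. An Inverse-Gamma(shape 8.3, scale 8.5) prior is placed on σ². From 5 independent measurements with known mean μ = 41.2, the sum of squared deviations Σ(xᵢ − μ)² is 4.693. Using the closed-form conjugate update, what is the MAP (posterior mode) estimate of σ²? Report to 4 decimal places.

With known mean μ and an Inverse-Gamma(α, β) prior on σ², the Normal likelihood is conjugate: posterior is Inv-Gamma(α + n/2, β + Σ(xᵢ−μ)²/2).
Posterior: Inv-Gamma(8.3 + 5/2, 8.5 + 4.693/2) = Inv-Gamma(10.80, 10.8465).
Mode = β/(α+1) = 10.8465/11.80 = 0.9192.

0.9192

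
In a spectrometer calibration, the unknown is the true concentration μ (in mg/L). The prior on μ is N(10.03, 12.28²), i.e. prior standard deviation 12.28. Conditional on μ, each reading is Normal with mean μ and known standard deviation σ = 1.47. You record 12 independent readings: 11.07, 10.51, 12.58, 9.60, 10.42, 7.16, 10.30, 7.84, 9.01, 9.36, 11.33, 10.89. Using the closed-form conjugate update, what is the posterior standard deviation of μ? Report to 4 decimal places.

0.4241

For Normal data with known variance σ², a Normal(μ₀, σ₀²) prior on μ is conjugate. Posterior precision = 1/σ₀² + n/σ²; posterior mean is the precision-weighted average of μ₀ and x̄.
σ₀² = 12.28² = 150.7984, σ² = 1.47² = 2.1609; σ² + n·σ₀² = 2.1609 + 12·150.7984 = 1811.7417.
Posterior precision = 1/σ₀² + n/σ² = 1/150.7984 + 12/2.1609 = (σ² + n·σ₀²)/(σ₀²σ²) = 1811.7417/(150.7984·2.1609); posterior variance σₙ² = σ₀²σ²/(σ² + n·σ₀²) = 150.7984·2.1609/1811.7417 = 0.179860.
Posterior SD = √σₙ² = √(150.7984·2.1609/1811.7417) = 0.4241.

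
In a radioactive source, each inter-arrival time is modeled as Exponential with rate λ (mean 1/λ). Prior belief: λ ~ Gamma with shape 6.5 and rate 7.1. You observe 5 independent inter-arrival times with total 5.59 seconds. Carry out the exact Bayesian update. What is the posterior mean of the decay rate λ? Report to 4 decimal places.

0.9062

With a Gamma(shape α, rate β) prior on the exponential rate λ, the posterior after n observations with total T = Σxᵢ is Gamma(α+n, β+T).
Posterior: Gamma(6.5+5, 7.1+5.59) = Gamma(11.5, 12.69).
Posterior mean of λ = α/β = 11.5/12.69 = 0.9062.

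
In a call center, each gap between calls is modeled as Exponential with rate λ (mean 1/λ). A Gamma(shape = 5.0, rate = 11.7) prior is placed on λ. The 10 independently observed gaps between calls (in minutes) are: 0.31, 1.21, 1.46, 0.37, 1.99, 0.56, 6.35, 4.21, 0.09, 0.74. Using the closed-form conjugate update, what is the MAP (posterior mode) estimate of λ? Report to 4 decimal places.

With a Gamma(shape α, rate β) prior on the exponential rate λ, the posterior after n observations with total T = Σxᵢ is Gamma(α+n, β+T).
Sum of observations T = 17.29 minutes; n = 10.
Posterior: Gamma(5.0+10, 11.7+17.29) = Gamma(15.0, 28.99).
Mode = (α−1)/β = 0.4829.

0.4829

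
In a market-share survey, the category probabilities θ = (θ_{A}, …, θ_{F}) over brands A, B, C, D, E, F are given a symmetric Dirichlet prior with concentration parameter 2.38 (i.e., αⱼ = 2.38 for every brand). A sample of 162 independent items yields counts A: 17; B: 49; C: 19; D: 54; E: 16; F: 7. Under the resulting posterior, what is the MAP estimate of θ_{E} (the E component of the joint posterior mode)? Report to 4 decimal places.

The Dirichlet prior is conjugate to the Multinomial likelihood: each posterior αⱼ = prior αⱼ + observed count nⱼ.
Posterior concentration: (19.38, 51.38, 21.38, 56.38, 18.38, 9.38), total = 176.28.
Joint mode component: (α_{E}−1)/(Σα−K) = 17.38/170.28 = 0.1021.

0.1021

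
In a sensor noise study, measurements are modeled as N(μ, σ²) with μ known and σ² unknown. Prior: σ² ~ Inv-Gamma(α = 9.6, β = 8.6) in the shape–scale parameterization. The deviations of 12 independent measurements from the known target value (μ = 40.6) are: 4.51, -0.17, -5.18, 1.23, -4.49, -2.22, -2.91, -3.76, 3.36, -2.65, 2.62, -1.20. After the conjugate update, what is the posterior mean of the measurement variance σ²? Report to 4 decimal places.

With known mean μ and an Inverse-Gamma(α, β) prior on σ², the Normal likelihood is conjugate: posterior is Inv-Gamma(α + n/2, β + Σ(xᵢ−μ)²/2).
Σ(xᵢ−μ)² = (4.51)² + (-0.17)² + (-5.18)² + (1.23)² + (-4.49)² + (-2.22)² + (-2.91)² + (-3.76)² + (3.36)² + (-2.65)² + (2.62)² + (-1.20)² = 123.0250.
Posterior: Inv-Gamma(9.6 + 12/2, 8.6 + 123.0250/2) = Inv-Gamma(15.60, 70.11250).
E[σ²|data] = β/(α−1) = 70.11250/14.60 = 4.8022.

4.8022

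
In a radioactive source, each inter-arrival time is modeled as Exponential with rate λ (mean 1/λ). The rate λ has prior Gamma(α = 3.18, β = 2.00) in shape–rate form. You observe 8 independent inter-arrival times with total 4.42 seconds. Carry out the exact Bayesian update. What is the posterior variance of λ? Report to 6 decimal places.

0.271251

With a Gamma(shape α, rate β) prior on the exponential rate λ, the posterior after n observations with total T = Σxᵢ is Gamma(α+n, β+T).
Posterior: Gamma(3.18+8, 2.00+4.42) = Gamma(11.18, 6.42).
Var = α/β² = 0.271251.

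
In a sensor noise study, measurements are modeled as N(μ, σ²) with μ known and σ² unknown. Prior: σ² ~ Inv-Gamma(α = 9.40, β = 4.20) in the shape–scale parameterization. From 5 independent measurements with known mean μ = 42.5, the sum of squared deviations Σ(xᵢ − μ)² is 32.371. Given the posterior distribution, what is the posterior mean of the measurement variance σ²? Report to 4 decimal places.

1.8702

With known mean μ and an Inverse-Gamma(α, β) prior on σ², the Normal likelihood is conjugate: posterior is Inv-Gamma(α + n/2, β + Σ(xᵢ−μ)²/2).
Posterior: Inv-Gamma(9.40 + 5/2, 4.20 + 32.371/2) = Inv-Gamma(11.90, 20.3855).
E[σ²|data] = β/(α−1) = 20.3855/10.90 = 1.8702.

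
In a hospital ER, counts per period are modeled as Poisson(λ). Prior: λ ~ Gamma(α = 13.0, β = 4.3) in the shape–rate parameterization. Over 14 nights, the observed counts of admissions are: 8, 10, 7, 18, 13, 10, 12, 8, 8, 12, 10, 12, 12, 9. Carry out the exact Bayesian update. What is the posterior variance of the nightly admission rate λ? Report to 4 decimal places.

0.4837

With a Gamma(shape α, rate β) prior, the Poisson likelihood is conjugate: the posterior is Gamma(α + ΣXᵢ, β + n).
Sum of counts S = 149 over n = 14 nights.
Posterior: Gamma(α+S, β+n) = Gamma(13.0+149, 4.3+14) = Gamma(162.0, 18.3).
Var = α/β² = 162.0/18.3² = 0.4837.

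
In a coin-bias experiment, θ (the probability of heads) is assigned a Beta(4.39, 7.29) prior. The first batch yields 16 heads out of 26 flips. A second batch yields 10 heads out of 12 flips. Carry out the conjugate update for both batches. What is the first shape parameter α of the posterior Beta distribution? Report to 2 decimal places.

30.39

The Beta prior is conjugate to a Binomial/Bernoulli likelihood; the update adds successes to α and failures to β.
After batch 1: Beta(4.39+16, 7.29+10) = Beta(20.39, 17.29).
After batch 2: Beta(20.39+10, 17.29+2) = Beta(30.39, 19.29).
Posterior α = 30.39.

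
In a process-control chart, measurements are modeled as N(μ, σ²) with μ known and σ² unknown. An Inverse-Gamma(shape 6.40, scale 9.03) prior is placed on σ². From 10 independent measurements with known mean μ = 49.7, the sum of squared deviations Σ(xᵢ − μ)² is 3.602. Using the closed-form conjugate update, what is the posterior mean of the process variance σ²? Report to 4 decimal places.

1.0414

With known mean μ and an Inverse-Gamma(α, β) prior on σ², the Normal likelihood is conjugate: posterior is Inv-Gamma(α + n/2, β + Σ(xᵢ−μ)²/2).
Posterior: Inv-Gamma(6.40 + 10/2, 9.03 + 3.602/2) = Inv-Gamma(11.40, 10.8310).
E[σ²|data] = β/(α−1) = 10.8310/10.40 = 1.0414.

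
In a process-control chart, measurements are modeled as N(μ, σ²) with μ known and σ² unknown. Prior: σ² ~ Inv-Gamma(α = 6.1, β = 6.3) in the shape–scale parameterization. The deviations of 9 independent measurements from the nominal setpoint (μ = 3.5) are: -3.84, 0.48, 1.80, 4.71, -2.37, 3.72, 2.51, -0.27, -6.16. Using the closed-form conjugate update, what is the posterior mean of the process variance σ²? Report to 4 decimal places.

With known mean μ and an Inverse-Gamma(α, β) prior on σ², the Normal likelihood is conjugate: posterior is Inv-Gamma(α + n/2, β + Σ(xᵢ−μ)²/2).
Σ(xᵢ−μ)² = (-3.84)² + (0.48)² + (1.80)² + (4.71)² + (-2.37)² + (3.72)² + (2.51)² + (-0.27)² + (-6.16)² = 104.1740.
Posterior: Inv-Gamma(6.1 + 9/2, 6.3 + 104.1740/2) = Inv-Gamma(10.60, 58.38700).
E[σ²|data] = β/(α−1) = 58.38700/9.60 = 6.0820.

6.0820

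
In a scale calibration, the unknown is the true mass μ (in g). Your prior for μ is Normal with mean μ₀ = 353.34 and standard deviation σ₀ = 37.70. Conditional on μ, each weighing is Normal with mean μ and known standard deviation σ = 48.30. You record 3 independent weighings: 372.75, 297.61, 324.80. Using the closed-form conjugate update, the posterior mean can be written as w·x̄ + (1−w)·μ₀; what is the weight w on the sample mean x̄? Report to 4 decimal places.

For Normal data with known variance σ², a Normal(μ₀, σ₀²) prior on μ is conjugate. Posterior precision = 1/σ₀² + n/σ²; posterior mean is the precision-weighted average of μ₀ and x̄.
σ₀² = 37.70² = 1421.29, σ² = 48.30² = 2332.89. Prior precision 1/σ₀² = 1/1421.29; data precision n/σ² = 3/2332.89.
w = (n/σ²)/(1/σ₀² + n/σ²) = n·σ₀²/(σ² + n·σ₀²) = 3·1421.29/(2332.89 + 3·1421.29) = 4263.87/6596.76 = 0.6464.

0.6464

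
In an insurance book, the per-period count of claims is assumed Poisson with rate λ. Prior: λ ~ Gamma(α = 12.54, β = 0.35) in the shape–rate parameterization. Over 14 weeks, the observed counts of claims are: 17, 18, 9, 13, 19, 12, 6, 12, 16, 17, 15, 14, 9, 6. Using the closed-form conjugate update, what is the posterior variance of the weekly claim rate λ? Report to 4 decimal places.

With a Gamma(shape α, rate β) prior, the Poisson likelihood is conjugate: the posterior is Gamma(α + ΣXᵢ, β + n).
Sum of counts S = 183 over n = 14 weeks.
Posterior: Gamma(α+S, β+n) = Gamma(12.54+183, 0.35+14) = Gamma(195.54, 14.35).
Var = α/β² = 195.54/14.35² = 0.9496.

0.9496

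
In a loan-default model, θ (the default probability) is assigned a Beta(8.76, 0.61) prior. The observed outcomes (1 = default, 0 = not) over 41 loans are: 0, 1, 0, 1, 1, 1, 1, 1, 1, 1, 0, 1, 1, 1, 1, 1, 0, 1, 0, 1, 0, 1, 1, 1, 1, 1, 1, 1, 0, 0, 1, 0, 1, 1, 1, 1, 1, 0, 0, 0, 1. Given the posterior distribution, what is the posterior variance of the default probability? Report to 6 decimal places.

0.003653

The Beta prior is conjugate to a Binomial/Bernoulli likelihood; the update adds successes to α and failures to β.
Posterior: Beta(α+k, β+n−k) = Beta(8.76+29, 0.61+12) = Beta(37.76, 12.61).
Var = αβ/((α+β)²(α+β+1)) = 37.76·12.61/(50.37²·51.37) = 0.003653.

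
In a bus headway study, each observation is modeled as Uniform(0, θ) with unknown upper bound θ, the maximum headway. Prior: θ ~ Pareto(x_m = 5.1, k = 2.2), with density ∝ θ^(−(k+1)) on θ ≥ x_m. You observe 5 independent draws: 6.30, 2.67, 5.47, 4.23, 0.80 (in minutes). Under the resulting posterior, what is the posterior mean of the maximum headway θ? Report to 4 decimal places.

A Pareto(scale x_m, shape k) prior on the upper bound θ of Uniform(0, θ) is conjugate: posterior is Pareto(max(x_m, max xᵢ), k + n).
Sample maximum = 6.30; prior scale x_m = 5.1 → posterior scale = max = 6.30.
Posterior shape = 2.2 + 5 = 7.2.
E[θ|data] = k·x_m/(k−1) = 7.2·6.30/6.2 = 7.3161.

7.3161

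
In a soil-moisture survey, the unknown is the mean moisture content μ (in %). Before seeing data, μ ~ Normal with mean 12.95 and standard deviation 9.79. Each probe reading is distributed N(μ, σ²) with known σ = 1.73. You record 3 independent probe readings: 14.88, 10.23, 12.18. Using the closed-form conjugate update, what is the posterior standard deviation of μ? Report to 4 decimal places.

0.9937

For Normal data with known variance σ², a Normal(μ₀, σ₀²) prior on μ is conjugate. Posterior precision = 1/σ₀² + n/σ²; posterior mean is the precision-weighted average of μ₀ and x̄.
σ₀² = 9.79² = 95.8441, σ² = 1.73² = 2.9929; σ² + n·σ₀² = 2.9929 + 3·95.8441 = 290.5252.
Posterior precision = 1/σ₀² + n/σ² = 1/95.8441 + 3/2.9929 = (σ² + n·σ₀²)/(σ₀²σ²) = 290.5252/(95.8441·2.9929); posterior variance σₙ² = σ₀²σ²/(σ² + n·σ₀²) = 95.8441·2.9929/290.5252 = 0.987356.
Posterior SD = √σₙ² = √(95.8441·2.9929/290.5252) = 0.9937.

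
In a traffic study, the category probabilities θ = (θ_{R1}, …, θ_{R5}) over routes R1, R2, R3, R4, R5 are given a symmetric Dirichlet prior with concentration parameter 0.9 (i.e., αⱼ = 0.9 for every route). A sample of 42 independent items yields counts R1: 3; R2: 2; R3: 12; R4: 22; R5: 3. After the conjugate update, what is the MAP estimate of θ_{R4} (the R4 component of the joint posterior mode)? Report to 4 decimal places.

0.5277

The Dirichlet prior is conjugate to the Multinomial likelihood: each posterior αⱼ = prior αⱼ + observed count nⱼ.
Posterior concentration: (3.9, 2.9, 12.9, 22.9, 3.9), total = 46.5.
Joint mode component: (α_{R4}−1)/(Σα−K) = 21.9/41.5 = 0.5277.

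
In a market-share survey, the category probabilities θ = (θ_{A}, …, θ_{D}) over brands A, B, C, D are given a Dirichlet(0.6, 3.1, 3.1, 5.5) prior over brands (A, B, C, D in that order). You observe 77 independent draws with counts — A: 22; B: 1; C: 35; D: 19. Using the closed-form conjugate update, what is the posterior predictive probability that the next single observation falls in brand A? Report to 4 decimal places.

0.2531

The Dirichlet prior is conjugate to the Multinomial likelihood: each posterior αⱼ = prior αⱼ + observed count nⱼ.
Posterior concentration: (22.6, 4.1, 38.1, 24.5), total = 89.3.
P(next = A | data) = α_{A}/Σα = 0.2531.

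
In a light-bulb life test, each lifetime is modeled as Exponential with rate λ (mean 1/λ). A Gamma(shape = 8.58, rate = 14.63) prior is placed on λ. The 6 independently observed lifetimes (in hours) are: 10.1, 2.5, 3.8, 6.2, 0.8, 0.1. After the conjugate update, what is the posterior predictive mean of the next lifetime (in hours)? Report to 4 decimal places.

With a Gamma(shape α, rate β) prior on the exponential rate λ, the posterior after n observations with total T = Σxᵢ is Gamma(α+n, β+T).
Sum of observations T = 23.5 hours; n = 6.
Posterior: Gamma(8.58+6, 14.63+23.5) = Gamma(14.58, 38.13).
The predictive distribution for the next observation is Lomax; its mean is β/(α−1) = 38.13/13.58 = 2.8078.

2.8078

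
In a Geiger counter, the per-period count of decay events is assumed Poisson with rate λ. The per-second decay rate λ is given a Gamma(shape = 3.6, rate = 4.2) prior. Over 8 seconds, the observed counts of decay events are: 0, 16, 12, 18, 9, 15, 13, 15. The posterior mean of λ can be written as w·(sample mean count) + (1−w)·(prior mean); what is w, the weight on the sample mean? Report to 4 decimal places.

0.6557

With a Gamma(shape α, rate β) prior, the Poisson likelihood is conjugate: the posterior is Gamma(α + ΣXᵢ, β + n).
Posterior mean = (α₀+S)/(β₀+n) = [n/(β₀+n)]·(S/n) + [β₀/(β₀+n)]·(α₀/β₀), so only n and β₀ enter the weight.
Weight on data w = n/(β₀+n) = 8/(4.2+8) = 8/12.2 = 0.6557.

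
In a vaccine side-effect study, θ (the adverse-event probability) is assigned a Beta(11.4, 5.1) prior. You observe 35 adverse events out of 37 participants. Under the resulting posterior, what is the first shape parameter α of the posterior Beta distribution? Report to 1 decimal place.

46.4

The Beta prior is conjugate to a Binomial/Bernoulli likelihood; the update adds successes to α and failures to β.
Posterior: Beta(α+k, β+n−k) = Beta(11.4+35, 5.1+2) = Beta(46.4, 7.1).
Posterior α = 46.4.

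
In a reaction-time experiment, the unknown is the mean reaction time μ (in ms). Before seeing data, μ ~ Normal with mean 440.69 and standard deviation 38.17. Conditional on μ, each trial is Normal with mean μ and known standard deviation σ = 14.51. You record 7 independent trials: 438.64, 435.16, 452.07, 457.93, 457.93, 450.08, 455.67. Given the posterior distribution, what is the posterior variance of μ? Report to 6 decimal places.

For Normal data with known variance σ², a Normal(μ₀, σ₀²) prior on μ is conjugate. Posterior precision = 1/σ₀² + n/σ²; posterior mean is the precision-weighted average of μ₀ and x̄.
σ₀² = 38.17² = 1456.9489, σ² = 14.51² = 210.5401; σ² + n·σ₀² = 210.5401 + 7·1456.9489 = 10409.1824.
Posterior precision = 1/σ₀² + n/σ² = 1/1456.9489 + 7/210.5401 = (σ² + n·σ₀²)/(σ₀²σ²) = 10409.1824/(1456.9489·210.5401); posterior variance σₙ² = σ₀²σ²/(σ² + n·σ₀²) = 1456.9489·210.5401/10409.1824 = 29.468805.

29.468805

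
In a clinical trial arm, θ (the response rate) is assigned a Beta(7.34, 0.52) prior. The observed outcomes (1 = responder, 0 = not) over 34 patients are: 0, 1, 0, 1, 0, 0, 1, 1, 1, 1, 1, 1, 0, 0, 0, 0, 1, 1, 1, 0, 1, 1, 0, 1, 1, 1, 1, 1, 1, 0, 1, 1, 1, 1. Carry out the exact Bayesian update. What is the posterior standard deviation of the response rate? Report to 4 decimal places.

The Beta prior is conjugate to a Binomial/Bernoulli likelihood; the update adds successes to α and failures to β.
Posterior: Beta(α+k, β+n−k) = Beta(7.34+23, 0.52+11) = Beta(30.34, 11.52).
Var = αβ/((α+β)²(α+β+1)) = 30.34·11.52/(41.86²·42.86) = 0.00465390; SD = √0.00465390 = 0.0682.

0.0682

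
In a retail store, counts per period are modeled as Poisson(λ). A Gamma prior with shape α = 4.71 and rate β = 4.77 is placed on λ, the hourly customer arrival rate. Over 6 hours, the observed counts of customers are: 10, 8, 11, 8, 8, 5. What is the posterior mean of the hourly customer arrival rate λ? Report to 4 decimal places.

With a Gamma(shape α, rate β) prior, the Poisson likelihood is conjugate: the posterior is Gamma(α + ΣXᵢ, β + n).
Sum of counts S = 50 over n = 6 hours.
Posterior: Gamma(α+S, β+n) = Gamma(4.71+50, 4.77+6) = Gamma(54.71, 10.77).
Posterior mean = α/β = 54.71/10.77 = 5.0799.

5.0799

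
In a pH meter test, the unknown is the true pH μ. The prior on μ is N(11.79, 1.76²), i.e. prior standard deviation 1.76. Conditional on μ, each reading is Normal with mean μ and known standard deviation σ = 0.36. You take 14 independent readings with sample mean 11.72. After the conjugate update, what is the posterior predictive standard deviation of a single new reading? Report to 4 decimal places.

For Normal data with known variance σ², a Normal(μ₀, σ₀²) prior on μ is conjugate. Posterior precision = 1/σ₀² + n/σ²; posterior mean is the precision-weighted average of μ₀ and x̄.
σ₀² = 1.76² = 3.0976, σ² = 0.36² = 0.1296; σ² + n·σ₀² = 0.1296 + 14·3.0976 = 43.496.
Posterior precision = 1/σ₀² + n/σ² = 1/3.0976 + 14/0.1296 = (σ² + n·σ₀²)/(σ₀²σ²) = 43.496/(3.0976·0.1296); posterior variance σₙ² = σ₀²σ²/(σ² + n·σ₀²) = 3.0976·0.1296/43.496 = 0.009230.
Predictive variance for one new observation = σₙ² + σ² = 3.0976·0.1296/43.496 + 0.1296 = σ²·(σ₀² + 43.496)/43.496 = 0.1296·46.5936/43.496 = 0.138830; SD = √(0.1296·46.5936/43.496) = 0.3726.

0.3726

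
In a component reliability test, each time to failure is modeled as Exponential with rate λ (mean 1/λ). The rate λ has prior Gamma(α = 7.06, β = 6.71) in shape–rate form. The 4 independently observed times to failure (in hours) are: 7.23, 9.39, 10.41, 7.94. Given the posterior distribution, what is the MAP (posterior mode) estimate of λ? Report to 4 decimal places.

With a Gamma(shape α, rate β) prior on the exponential rate λ, the posterior after n observations with total T = Σxᵢ is Gamma(α+n, β+T).
Sum of observations T = 34.97 hours; n = 4.
Posterior: Gamma(7.06+4, 6.71+34.97) = Gamma(11.06, 41.68).
Mode = (α−1)/β = 0.2414.

0.2414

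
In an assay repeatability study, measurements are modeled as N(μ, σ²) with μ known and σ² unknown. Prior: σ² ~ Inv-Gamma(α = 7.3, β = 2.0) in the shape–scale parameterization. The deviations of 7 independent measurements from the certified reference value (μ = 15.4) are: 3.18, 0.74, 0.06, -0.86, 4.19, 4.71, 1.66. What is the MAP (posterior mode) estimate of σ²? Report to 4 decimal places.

2.4533

With known mean μ and an Inverse-Gamma(α, β) prior on σ², the Normal likelihood is conjugate: posterior is Inv-Gamma(α + n/2, β + Σ(xᵢ−μ)²/2).
Σ(xᵢ−μ)² = (3.18)² + (0.74)² + (0.06)² + (-0.86)² + (4.19)² + (4.71)² + (1.66)² = 53.8990.
Posterior: Inv-Gamma(7.3 + 7/2, 2.0 + 53.8990/2) = Inv-Gamma(10.80, 28.94950).
Mode = β/(α+1) = 28.94950/11.80 = 2.4533.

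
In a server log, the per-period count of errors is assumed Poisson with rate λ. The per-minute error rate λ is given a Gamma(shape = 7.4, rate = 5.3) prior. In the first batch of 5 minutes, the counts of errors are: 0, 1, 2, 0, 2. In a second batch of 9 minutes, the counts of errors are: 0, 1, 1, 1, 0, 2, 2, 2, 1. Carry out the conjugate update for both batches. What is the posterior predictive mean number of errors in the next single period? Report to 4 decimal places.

1.1606

With a Gamma(shape α, rate β) prior, the Poisson likelihood is conjugate: the posterior is Gamma(α + ΣXᵢ, β + n).
Batch 1: sum of counts S = 5 over n = 5 minutes.
After batch 1: Gamma(α+S, β+n) = Gamma(7.4+5, 5.3+5) = Gamma(12.4, 10.3).
Batch 2: sum of counts S = 10 over n = 9 minutes.
After batch 2: Gamma(α+S, β+n) = Gamma(12.4+10, 10.3+9) = Gamma(22.4, 19.3).
The predictive distribution for one future period is NegBinom with mean α/β = 1.1606.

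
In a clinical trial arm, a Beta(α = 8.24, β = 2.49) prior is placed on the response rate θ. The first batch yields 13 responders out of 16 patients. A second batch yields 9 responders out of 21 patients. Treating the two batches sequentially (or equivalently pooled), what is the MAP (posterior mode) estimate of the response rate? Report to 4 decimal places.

The Beta prior is conjugate to a Binomial/Bernoulli likelihood; the update adds successes to α and failures to β.
After batch 1: Beta(8.24+13, 2.49+3) = Beta(21.24, 5.49).
After batch 2: Beta(21.24+9, 5.49+12) = Beta(30.24, 17.49).
Mode of Beta(a,b) for a,b>1 is (a−1)/(a+b−2) = 29.24/45.73 = 0.6394.

0.6394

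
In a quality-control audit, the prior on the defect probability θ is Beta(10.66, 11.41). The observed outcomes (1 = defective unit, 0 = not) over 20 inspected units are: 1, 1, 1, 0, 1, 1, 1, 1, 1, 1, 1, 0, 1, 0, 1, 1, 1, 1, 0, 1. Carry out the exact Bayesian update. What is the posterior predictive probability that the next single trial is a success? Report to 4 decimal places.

The Beta prior is conjugate to a Binomial/Bernoulli likelihood; the update adds successes to α and failures to β.
Posterior: Beta(α+k, β+n−k) = Beta(10.66+16, 11.41+4) = Beta(26.66, 15.41).
For a single future Bernoulli trial, P(success | data) = α/(α+β) = 0.6337.

0.6337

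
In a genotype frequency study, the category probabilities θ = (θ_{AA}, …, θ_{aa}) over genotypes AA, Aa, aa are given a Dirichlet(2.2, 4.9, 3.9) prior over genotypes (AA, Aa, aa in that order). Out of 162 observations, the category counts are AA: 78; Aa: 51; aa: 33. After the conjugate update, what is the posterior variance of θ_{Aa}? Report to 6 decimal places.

The Dirichlet prior is conjugate to the Multinomial likelihood: each posterior αⱼ = prior αⱼ + observed count nⱼ.
Posterior concentration: (80.2, 55.9, 36.9), total = 173.0.
Var[θ_j] = α_j(Σα−α_j)/((Σα)²(Σα+1)) = 55.9·117.1/(173.0²·174.0) = 0.001257.

0.001257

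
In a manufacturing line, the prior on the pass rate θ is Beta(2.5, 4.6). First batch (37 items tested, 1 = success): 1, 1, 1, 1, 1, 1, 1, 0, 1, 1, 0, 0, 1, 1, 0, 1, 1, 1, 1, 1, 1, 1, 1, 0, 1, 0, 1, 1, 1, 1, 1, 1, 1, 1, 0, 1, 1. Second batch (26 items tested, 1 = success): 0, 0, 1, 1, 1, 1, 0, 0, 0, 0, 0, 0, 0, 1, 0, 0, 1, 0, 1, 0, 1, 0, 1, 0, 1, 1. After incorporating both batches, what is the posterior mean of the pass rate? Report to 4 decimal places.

0.6205

The Beta prior is conjugate to a Binomial/Bernoulli likelihood; the update adds successes to α and failures to β.
After batch 1: Beta(2.5+30, 4.6+7) = Beta(32.5, 11.6).
After batch 2: Beta(32.5+11, 11.6+15) = Beta(43.5, 26.6).
Posterior mean = α/(α+β) = 43.5/70.1 = 0.6205.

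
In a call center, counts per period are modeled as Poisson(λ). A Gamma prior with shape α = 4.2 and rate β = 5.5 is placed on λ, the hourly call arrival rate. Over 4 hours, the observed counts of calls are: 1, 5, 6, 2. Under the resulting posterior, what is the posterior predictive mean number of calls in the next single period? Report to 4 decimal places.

1.9158

With a Gamma(shape α, rate β) prior, the Poisson likelihood is conjugate: the posterior is Gamma(α + ΣXᵢ, β + n).
Sum of counts S = 14 over n = 4 hours.
Posterior: Gamma(α+S, β+n) = Gamma(4.2+14, 5.5+4) = Gamma(18.2, 9.5).
The predictive distribution for one future period is NegBinom with mean α/β = 1.9158.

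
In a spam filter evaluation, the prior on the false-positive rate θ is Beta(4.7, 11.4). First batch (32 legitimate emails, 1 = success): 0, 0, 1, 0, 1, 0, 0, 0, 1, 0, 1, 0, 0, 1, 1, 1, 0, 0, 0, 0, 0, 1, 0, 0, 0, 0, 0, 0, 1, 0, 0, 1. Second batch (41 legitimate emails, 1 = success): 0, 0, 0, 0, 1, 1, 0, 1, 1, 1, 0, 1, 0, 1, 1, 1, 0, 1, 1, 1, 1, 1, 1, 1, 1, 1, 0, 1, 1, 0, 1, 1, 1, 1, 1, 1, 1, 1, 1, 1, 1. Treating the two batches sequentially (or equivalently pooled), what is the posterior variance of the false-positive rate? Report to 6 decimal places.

0.002773

The Beta prior is conjugate to a Binomial/Bernoulli likelihood; the update adds successes to α and failures to β.
After batch 1: Beta(4.7+10, 11.4+22) = Beta(14.7, 33.4).
After batch 2: Beta(14.7+31, 33.4+10) = Beta(45.7, 43.4).
Var = αβ/((α+β)²(α+β+1)) = 45.7·43.4/(89.1²·90.1) = 0.002773.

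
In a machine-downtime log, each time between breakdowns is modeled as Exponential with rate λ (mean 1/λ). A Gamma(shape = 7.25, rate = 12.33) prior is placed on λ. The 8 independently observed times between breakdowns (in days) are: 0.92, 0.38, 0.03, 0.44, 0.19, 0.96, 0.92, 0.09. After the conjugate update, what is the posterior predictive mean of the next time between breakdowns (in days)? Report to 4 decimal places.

With a Gamma(shape α, rate β) prior on the exponential rate λ, the posterior after n observations with total T = Σxᵢ is Gamma(α+n, β+T).
Sum of observations T = 3.93 days; n = 8.
Posterior: Gamma(7.25+8, 12.33+3.93) = Gamma(15.25, 16.26).
The predictive distribution for the next observation is Lomax; its mean is β/(α−1) = 16.26/14.25 = 1.1411.

1.1411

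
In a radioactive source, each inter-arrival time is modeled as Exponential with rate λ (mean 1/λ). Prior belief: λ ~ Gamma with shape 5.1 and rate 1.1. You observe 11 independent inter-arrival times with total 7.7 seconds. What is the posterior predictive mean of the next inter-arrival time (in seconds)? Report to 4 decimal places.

0.5828

With a Gamma(shape α, rate β) prior on the exponential rate λ, the posterior after n observations with total T = Σxᵢ is Gamma(α+n, β+T).
Posterior: Gamma(5.1+11, 1.1+7.7) = Gamma(16.1, 8.8).
The predictive distribution for the next observation is Lomax; its mean is β/(α−1) = 8.8/15.1 = 0.5828.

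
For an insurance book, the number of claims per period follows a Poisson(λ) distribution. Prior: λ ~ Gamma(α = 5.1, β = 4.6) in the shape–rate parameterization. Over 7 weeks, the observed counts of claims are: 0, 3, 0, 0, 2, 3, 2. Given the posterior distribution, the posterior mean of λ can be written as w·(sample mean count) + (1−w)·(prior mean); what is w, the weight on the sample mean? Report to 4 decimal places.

With a Gamma(shape α, rate β) prior, the Poisson likelihood is conjugate: the posterior is Gamma(α + ΣXᵢ, β + n).
Posterior mean = (α₀+S)/(β₀+n) = [n/(β₀+n)]·(S/n) + [β₀/(β₀+n)]·(α₀/β₀), so only n and β₀ enter the weight.
Weight on data w = n/(β₀+n) = 7/(4.6+7) = 7/11.6 = 0.6034.

0.6034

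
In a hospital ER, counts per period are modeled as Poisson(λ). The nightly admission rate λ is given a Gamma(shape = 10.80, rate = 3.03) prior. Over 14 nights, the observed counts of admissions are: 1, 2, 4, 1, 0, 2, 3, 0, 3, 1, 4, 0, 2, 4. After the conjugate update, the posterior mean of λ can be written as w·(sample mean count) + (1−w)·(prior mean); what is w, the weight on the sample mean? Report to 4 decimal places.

With a Gamma(shape α, rate β) prior, the Poisson likelihood is conjugate: the posterior is Gamma(α + ΣXᵢ, β + n).
Posterior mean = (α₀+S)/(β₀+n) = [n/(β₀+n)]·(S/n) + [β₀/(β₀+n)]·(α₀/β₀), so only n and β₀ enter the weight.
Weight on data w = n/(β₀+n) = 14/(3.03+14) = 14/17.03 = 0.8221.

0.8221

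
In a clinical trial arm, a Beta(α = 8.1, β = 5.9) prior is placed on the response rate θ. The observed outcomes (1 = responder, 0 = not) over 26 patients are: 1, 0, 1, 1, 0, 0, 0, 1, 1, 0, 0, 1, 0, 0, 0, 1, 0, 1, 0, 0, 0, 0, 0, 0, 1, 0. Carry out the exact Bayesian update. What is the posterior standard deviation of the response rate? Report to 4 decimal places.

The Beta prior is conjugate to a Binomial/Bernoulli likelihood; the update adds successes to α and failures to β.
Posterior: Beta(α+k, β+n−k) = Beta(8.1+9, 5.9+17) = Beta(17.1, 22.9).
Var = αβ/((α+β)²(α+β+1)) = 17.1·22.9/(40.0²·41.0) = 0.00596936; SD = √0.00596936 = 0.0773.

0.0773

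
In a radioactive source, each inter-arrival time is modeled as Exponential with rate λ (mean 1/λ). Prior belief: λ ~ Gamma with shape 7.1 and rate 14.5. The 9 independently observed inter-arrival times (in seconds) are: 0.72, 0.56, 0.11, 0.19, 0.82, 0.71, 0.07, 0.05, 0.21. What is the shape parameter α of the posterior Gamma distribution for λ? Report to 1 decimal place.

16.1

With a Gamma(shape α, rate β) prior on the exponential rate λ, the posterior after n observations with total T = Σxᵢ is Gamma(α+n, β+T).
Sum of observations T = 3.44 seconds; n = 9.
Posterior: Gamma(7.1+9, 14.5+3.44) = Gamma(16.1, 17.94).
Posterior α = 16.1.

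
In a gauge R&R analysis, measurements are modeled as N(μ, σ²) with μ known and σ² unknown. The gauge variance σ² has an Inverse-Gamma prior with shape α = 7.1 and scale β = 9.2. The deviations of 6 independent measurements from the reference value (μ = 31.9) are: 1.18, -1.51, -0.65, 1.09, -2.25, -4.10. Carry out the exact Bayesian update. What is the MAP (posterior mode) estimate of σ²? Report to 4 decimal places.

2.0521

With known mean μ and an Inverse-Gamma(α, β) prior on σ², the Normal likelihood is conjugate: posterior is Inv-Gamma(α + n/2, β + Σ(xᵢ−μ)²/2).
Σ(xᵢ−μ)² = (1.18)² + (-1.51)² + (-0.65)² + (1.09)² + (-2.25)² + (-4.10)² = 27.1556.
Posterior: Inv-Gamma(7.1 + 6/2, 9.2 + 27.1556/2) = Inv-Gamma(10.10, 22.77780).
Mode = β/(α+1) = 22.77780/11.10 = 2.0521.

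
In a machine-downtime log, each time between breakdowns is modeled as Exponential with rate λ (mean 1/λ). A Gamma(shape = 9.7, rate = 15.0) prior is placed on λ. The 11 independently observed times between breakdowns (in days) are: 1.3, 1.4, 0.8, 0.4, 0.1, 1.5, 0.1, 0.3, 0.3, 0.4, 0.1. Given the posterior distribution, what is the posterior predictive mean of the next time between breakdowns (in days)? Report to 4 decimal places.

1.1015

With a Gamma(shape α, rate β) prior on the exponential rate λ, the posterior after n observations with total T = Σxᵢ is Gamma(α+n, β+T).
Sum of observations T = 6.7 days; n = 11.
Posterior: Gamma(9.7+11, 15.0+6.7) = Gamma(20.7, 21.7).
The predictive distribution for the next observation is Lomax; its mean is β/(α−1) = 21.7/19.7 = 1.1015.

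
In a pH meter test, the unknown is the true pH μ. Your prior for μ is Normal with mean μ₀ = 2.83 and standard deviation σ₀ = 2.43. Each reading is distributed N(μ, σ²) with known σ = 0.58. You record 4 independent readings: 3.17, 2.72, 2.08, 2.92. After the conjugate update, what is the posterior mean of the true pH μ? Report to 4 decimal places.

For Normal data with known variance σ², a Normal(μ₀, σ₀²) prior on μ is conjugate. Posterior precision = 1/σ₀² + n/σ²; posterior mean is the precision-weighted average of μ₀ and x̄.
Σxᵢ = 3.17 + 2.72 + 2.08 + 2.92 = 10.89, so n·x̄ = 10.89.
σ₀² = 2.43² = 5.9049, σ² = 0.58² = 0.3364; σ² + n·σ₀² = 0.3364 + 4·5.9049 = 23.956.
Posterior mean = (μ₀/σ₀² + n·x̄/σ²)/(1/σ₀² + n/σ²) = (σ²·μ₀ + σ₀²·n·x̄)/(σ² + n·σ₀²) = (0.3364·2.83 + 5.9049·10.89)/23.956 = 65.256373/23.956 = 2.7240.

2.7240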